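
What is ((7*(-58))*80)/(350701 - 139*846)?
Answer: -4640/33301 ≈ -0.13934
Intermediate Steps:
((7*(-58))*80)/(350701 - 139*846) = (-406*80)/(350701 - 1*117594) = -32480/(350701 - 117594) = -32480/233107 = -32480*1/233107 = -4640/33301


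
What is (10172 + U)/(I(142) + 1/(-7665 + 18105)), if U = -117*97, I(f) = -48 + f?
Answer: -12287880/981361 ≈ -12.521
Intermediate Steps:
U = -11349
(10172 + U)/(I(142) + 1/(-7665 + 18105)) = (10172 - 11349)/((-48 + 142) + 1/(-7665 + 18105)) = -1177/(94 + 1/10440) = -1177/981361/10440 = -1177*10440/981361 = -12287880/981361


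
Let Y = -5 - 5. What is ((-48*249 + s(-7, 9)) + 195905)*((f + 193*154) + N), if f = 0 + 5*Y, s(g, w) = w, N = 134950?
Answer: 30284192364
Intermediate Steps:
Y = -10
f = -50 (f = 0 + 5*(-10) = 0 - 50 = -50)
((-48*249 + s(-7, 9)) + 195905)*((f + 193*154) + N) = ((-48*249 + 9) + 195905)*((-50 + 193*154) + 134950) = ((-11952 + 9) + 195905)*((-50 + 29722) + 134950) = (-11943 + 195905)*(29672 + 134950) = 183962*164622 = 30284192364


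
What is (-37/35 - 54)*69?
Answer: -132963/35 ≈ -3798.9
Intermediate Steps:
(-37/35 - 54)*69 = -1927/35*69 = -132963/35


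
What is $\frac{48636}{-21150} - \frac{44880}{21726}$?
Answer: $- \frac{1092526}{250275} \approx -4.3653$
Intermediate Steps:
$\frac{48636}{-21150} - \frac{44880}{21726} = 48636 \left(- \frac{1}{21150}\right) - \frac{440}{213} = - \frac{2702}{1175} - \frac{440}{213} = - \frac{1092526}{250275}$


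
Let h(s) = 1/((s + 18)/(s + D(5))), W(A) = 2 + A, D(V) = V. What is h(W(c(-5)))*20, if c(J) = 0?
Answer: 7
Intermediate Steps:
h(s) = (5 + s)/(18 + s) (h(s) = 1/((s + 18)/(s + 5)) = 1/((18 + s)/(5 + s)) = (5 + s)/(18 + s))
h(W(c(-5)))*20 = ((5 + (2 + 0))/(18 + (2 + 0)))*20 = ((5 + 2)/(18 + 2))*20 = (7/20)*20 = 7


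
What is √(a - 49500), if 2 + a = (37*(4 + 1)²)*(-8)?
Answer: I*√56902 ≈ 238.54*I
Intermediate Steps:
a = -7402 (a = -2 + (37*(4 + 1)²)*(-8) = -2 + (37*5²)*(-8) = -2 + (37*25)*(-8) = -2 + 925*(-8) = -2 - 7400 = -7402)
√(a - 49500) = √(-7402 - 49500) = √(-56902) = I*√56902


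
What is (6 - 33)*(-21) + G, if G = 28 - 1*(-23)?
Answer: 618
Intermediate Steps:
G = 51 (G = 28 + 23 = 51)
(6 - 33)*(-21) + G = (6 - 33)*(-21) + 51 = -27*(-21) + 51 = 567 + 51 = 618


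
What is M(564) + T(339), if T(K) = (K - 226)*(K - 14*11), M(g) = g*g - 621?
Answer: 338380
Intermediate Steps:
M(g) = -621 + g² (M(g) = g² - 621 = -621 + g²)
T(K) = (-226 + K)*(-154 + K) (T(K) = (-226 + K)*(K - 154) = (-226 + K)*(-154 + K))
M(564) + T(339) = (-621 + 564²) + (34804 + 339² - 380*339) = (-621 + 318096) + (34804 + 114921 - 128820) = 317475 + 20905 = 338380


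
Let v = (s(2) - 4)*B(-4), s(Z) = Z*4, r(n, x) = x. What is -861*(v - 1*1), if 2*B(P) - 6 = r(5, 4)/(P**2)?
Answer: -19803/2 ≈ -9901.5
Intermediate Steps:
s(Z) = 4*Z
B(P) = 3 + 2/P**2 (B(P) = 3 + (4/(P**2))/2 = 3 + (4/P**2)/2 = 3 + 2/P**2)
v = 25/2 (v = (4*2 - 4)*(3 + 2/(-4)**2) = (8 - 4)*(3 + 2*(1/16)) = 4*(3 + 1/8) = 4*(25/8) = 25/2 ≈ 12.500)
-861*(v - 1*1) = -861*(25/2 - 1*1) = -861*(25/2 - 1) = -861*23/2 = -19803/2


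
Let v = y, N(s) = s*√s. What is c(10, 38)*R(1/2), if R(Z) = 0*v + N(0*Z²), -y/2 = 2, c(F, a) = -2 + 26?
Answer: 0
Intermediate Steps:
c(F, a) = 24
N(s) = s^(3/2)
y = -4 (y = -2*2 = -4)
v = -4
R(Z) = 0 (R(Z) = 0*(-4) + (0*Z²)^(3/2) = 0 + 0^(3/2) = 0 + 0 = 0)
c(10, 38)*R(1/2) = 24*0 = 0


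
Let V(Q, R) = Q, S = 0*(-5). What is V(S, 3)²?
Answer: 0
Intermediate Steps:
S = 0
V(S, 3)² = 0² = 0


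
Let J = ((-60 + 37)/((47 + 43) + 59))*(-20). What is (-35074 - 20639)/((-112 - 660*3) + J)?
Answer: 169413/6352 ≈ 26.671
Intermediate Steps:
J = 460/149 (J = -23/(90 + 59)*(-20) = -23/149*(-20) = 460/149 ≈ 3.0872)
(-35074 - 20639)/((-112 - 660*3) + J) = (-35074 - 20639)/((-112 - 660*3) + 460/149) = -55713/((-112 - 66*30) + 460/149) = -55713/((-112 - 1980) + 460/149) = -55713/(-2092 + 460/149) = -55713/(-311248/149) = -55713*(-149/311248) = 169413/6352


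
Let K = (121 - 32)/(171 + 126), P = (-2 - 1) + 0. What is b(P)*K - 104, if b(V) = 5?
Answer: -30443/297 ≈ -102.50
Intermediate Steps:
P = -3 (P = -3 + 0 = -3)
K = 89/297 ≈ 0.29966
b(P)*K - 104 = 5*(89/297) - 104 = 445/297 - 104 = -30443/297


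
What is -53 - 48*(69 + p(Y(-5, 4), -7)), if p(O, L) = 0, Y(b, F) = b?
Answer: -3365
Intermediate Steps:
-53 - 48*(69 + p(Y(-5, 4), -7)) = -53 - 48*(69 + 0) = -53 - 48*69 = -53 - 3312 = -3365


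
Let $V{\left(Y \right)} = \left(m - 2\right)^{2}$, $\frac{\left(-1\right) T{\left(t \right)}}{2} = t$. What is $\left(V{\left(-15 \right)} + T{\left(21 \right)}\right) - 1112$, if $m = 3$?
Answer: $-1153$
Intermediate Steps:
$T{\left(t \right)} = - 2 t$
$V{\left(Y \right)} = 1$ ($V{\left(Y \right)} = \left(3 - 2\right)^{2} = 1^{2} = 1$)
$\left(V{\left(-15 \right)} + T{\left(21 \right)}\right) - 1112 = \left(1 - 42\right) - 1112 = -41 - 1112 = -1153$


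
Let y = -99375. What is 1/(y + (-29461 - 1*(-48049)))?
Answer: -1/80787 ≈ -1.2378e-5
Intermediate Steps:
1/(y + (-29461 - 1*(-48049))) = 1/(-99375 + (-29461 - 1*(-48049))) = 1/(-99375 + (-29461 + 48049)) = 1/(-99375 + 18588) = 1/(-80787) = -1/80787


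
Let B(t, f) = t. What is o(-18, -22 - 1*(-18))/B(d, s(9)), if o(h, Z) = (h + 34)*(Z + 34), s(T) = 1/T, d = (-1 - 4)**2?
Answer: 96/5 ≈ 19.200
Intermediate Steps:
d = 25 (d = (-5)**2 = 25)
o(h, Z) = (34 + Z)*(34 + h) (o(h, Z) = (34 + h)*(34 + Z) = (34 + Z)*(34 + h))
o(-18, -22 - 1*(-18))/B(d, s(9)) = (1156 + 34*(-22 - 1*(-18)) + 34*(-18) + (-22 - 1*(-18))*(-18))/25 = (1156 + 34*(-22 + 18) - 612 + (-22 + 18)*(-18))*(1/25) = (1156 + 34*(-4) - 612 - 4*(-18))*(1/25) = (1156 - 136 - 612 + 72)*(1/25) = 480*(1/25) = 96/5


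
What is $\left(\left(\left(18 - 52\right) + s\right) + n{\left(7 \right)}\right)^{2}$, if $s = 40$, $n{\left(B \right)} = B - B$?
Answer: $36$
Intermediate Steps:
$n{\left(B \right)} = 0$
$\left(\left(\left(18 - 52\right) + s\right) + n{\left(7 \right)}\right)^{2} = \left(\left(\left(18 - 52\right) + 40\right) + 0\right)^{2} = \left(\left(-34 + 40\right) + 0\right)^{2} = \left(6 + 0\right)^{2} = 6^{2} = 36$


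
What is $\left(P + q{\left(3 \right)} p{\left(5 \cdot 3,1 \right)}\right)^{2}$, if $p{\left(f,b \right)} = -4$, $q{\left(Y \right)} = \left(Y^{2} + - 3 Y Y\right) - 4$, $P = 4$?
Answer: $8464$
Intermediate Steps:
$q{\left(Y \right)} = -4 - 2 Y^{2}$ ($q{\left(Y \right)} = \left(Y^{2} - 3 Y^{2}\right) - 4 = - 2 Y^{2} - 4 = -4 - 2 Y^{2}$)
$\left(P + q{\left(3 \right)} p{\left(5 \cdot 3,1 \right)}\right)^{2} = \left(4 + \left(-4 - 2 \cdot 3^{2}\right) \left(-4\right)\right)^{2} = \left(4 + \left(-4 - 18\right) \left(-4\right)\right)^{2} = \left(4 - -88\right)^{2} = \left(4 + 88\right)^{2} = 92^{2} = 8464$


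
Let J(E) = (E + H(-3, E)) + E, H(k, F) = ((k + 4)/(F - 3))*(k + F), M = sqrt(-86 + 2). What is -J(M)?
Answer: (-171*I + 10*sqrt(21))/(2*sqrt(21) + 3*I) ≈ -1.0 - 18.33*I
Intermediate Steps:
M = 2*I*sqrt(21) (M = sqrt(-84) = 2*I*sqrt(21) ≈ 9.1651*I)
H(k, F) = (4 + k)*(F + k)/(-3 + F) (H(k, F) = ((4 + k)/(-3 + F))*(F + k) = (4 + k)*(F + k)/(-3 + F))
J(E) = 1 + 2*E (J(E) = (E + ((-3)**2 + 4*E + 4*(-3) + E*(-3))/(-3 + E)) + E = (E + (9 + 4*E - 12 - 3*E)/(-3 + E)) + E = (E + (-3 + E)/(-3 + E)) + E = (E + 1) + E = (1 + E) + E = 1 + 2*E)
-J(M) = -(1 + 2*(2*I*sqrt(21))) = -(1 + 4*I*sqrt(21)) = -1 - 4*I*sqrt(21)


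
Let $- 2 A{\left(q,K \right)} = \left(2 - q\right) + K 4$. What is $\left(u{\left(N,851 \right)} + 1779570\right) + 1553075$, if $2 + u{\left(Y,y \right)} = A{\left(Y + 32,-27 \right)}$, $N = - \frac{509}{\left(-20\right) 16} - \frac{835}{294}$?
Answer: $\frac{313541486183}{94080} \approx 3.3327 \cdot 10^{6}$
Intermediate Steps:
$A{\left(q,K \right)} = -1 + \frac{q}{2} - 2 K$ ($A{\left(q,K \right)} = - \frac{\left(2 - q\right) + K 4}{2} = - \frac{\left(2 - q\right) + 4 K}{2} = - \frac{2 - q + 4 K}{2} = -1 + \frac{q}{2} - 2 K$)
$N = - \frac{58777}{47040}$ ($N = - \frac{509}{-320} - \frac{835}{294} = \left(-509\right) \left(- \frac{1}{320}\right) - \frac{835}{294} = \frac{509}{320} - \frac{835}{294} = - \frac{58777}{47040} \approx -1.2495$)
$u{\left(Y,y \right)} = 67 + \frac{Y}{2}$ ($u{\left(Y,y \right)} = -2 - \left(-53 - \frac{Y + 32}{2}\right) = -2 + \left(-1 + \frac{32 + Y}{2} + 54\right) = -2 + \left(-1 + \left(16 + \frac{Y}{2}\right) + 54\right) = -2 + \left(69 + \frac{Y}{2}\right) = 67 + \frac{Y}{2}$)
$\left(u{\left(N,851 \right)} + 1779570\right) + 1553075 = \left(\left(67 + \frac{1}{2} \left(- \frac{58777}{47040}\right)\right) + 1779570\right) + 1553075 = \left(\left(67 - \frac{58777}{94080}\right) + 1779570\right) + 1553075 = \left(\frac{6244583}{94080} + 1779570\right) + 1553075 = \frac{167428190183}{94080} + 1553075 = \frac{313541486183}{94080}$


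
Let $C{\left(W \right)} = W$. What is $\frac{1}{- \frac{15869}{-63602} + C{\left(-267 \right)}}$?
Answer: $- \frac{9086}{2423695} \approx -0.0037488$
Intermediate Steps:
$\frac{1}{- \frac{15869}{-63602} + C{\left(-267 \right)}} = \frac{1}{- \frac{15869}{-63602} - 267} = \frac{1}{\left(-15869\right) \left(- \frac{1}{63602}\right) - 267} = \frac{1}{\frac{2267}{9086} - 267} = \frac{1}{- \frac{2423695}{9086}} = - \frac{9086}{2423695}$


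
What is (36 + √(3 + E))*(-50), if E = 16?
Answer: -1800 - 50*√19 ≈ -2017.9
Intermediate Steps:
(36 + √(3 + E))*(-50) = (36 + √(3 + 16))*(-50) = (36 + √19)*(-50) = -1800 - 50*√19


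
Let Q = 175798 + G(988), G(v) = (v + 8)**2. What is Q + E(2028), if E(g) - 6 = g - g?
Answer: 1167820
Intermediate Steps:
E(g) = 6 (E(g) = 6 + (g - g) = 6 + 0 = 6)
G(v) = (8 + v)**2
Q = 1167814 (Q = 175798 + (8 + 988)**2 = 175798 + 996**2 = 175798 + 992016 = 1167814)
Q + E(2028) = 1167814 + 6 = 1167820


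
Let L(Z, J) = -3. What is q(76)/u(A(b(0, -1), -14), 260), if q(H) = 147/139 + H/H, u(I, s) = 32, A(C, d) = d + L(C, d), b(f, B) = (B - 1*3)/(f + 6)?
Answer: 143/2224 ≈ 0.064299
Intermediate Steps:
b(f, B) = (-3 + B)/(6 + f) (b(f, B) = (B - 3)/(6 + f) = (-3 + B)/(6 + f))
A(C, d) = -3 + d (A(C, d) = d - 3 = -3 + d)
q(H) = 286/139 (q(H) = 147*(1/139) + 1 = 147/139 + 1 = 286/139)
q(76)/u(A(b(0, -1), -14), 260) = (286/139)/32 = (286/139)*(1/32) = 143/2224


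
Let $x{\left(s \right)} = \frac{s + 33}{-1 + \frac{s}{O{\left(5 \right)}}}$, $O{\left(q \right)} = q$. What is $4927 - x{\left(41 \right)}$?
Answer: $\frac{88501}{18} \approx 4916.7$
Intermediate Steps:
$x{\left(s \right)} = \frac{33 + s}{-1 + \frac{s}{5}}$ ($x{\left(s \right)} = \frac{s + 33}{-1 + \frac{s}{5}} = \frac{33 + s}{-1 + s \frac{1}{5}} = \frac{33 + s}{-1 + \frac{s}{5}}$)
$4927 - x{\left(41 \right)} = 4927 - \frac{5 \left(33 + 41\right)}{-5 + 41} = 4927 - 5 \cdot \frac{1}{36} \cdot 74 = 4927 - \frac{185}{18} = \frac{88501}{18}$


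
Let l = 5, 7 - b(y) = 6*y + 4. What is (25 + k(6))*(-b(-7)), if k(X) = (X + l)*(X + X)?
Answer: -7065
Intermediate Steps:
b(y) = 3 - 6*y (b(y) = 7 - (6*y + 4) = 7 - (4 + 6*y) = 7 + (-4 - 6*y) = 3 - 6*y)
k(X) = 2*X*(5 + X) (k(X) = (X + 5)*(X + X) = (5 + X)*(2*X) = 2*X*(5 + X))
(25 + k(6))*(-b(-7)) = (25 + 2*6*(5 + 6))*(-(3 - 6*(-7))) = (25 + 2*6*11)*(-(3 + 42)) = (25 + 132)*(-1*45) = 157*(-45) = -7065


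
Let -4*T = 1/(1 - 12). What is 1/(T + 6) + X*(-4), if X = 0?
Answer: 44/265 ≈ 0.16604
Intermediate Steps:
T = 1/44 (T = -1/(4*(1 - 12)) = -¼/(-11) = -¼*(-1/11) = 1/44 ≈ 0.022727)
1/(T + 6) + X*(-4) = 1/(1/44 + 6) + 0*(-4) = 1/(265/44) + 0 = 44/265 + 0 = 44/265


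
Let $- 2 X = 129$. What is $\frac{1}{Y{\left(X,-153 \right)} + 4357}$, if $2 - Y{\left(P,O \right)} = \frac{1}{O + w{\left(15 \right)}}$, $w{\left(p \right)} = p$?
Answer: $\frac{138}{601543} \approx 0.00022941$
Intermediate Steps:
$X = - \frac{129}{2}$ ($X = \left(- \frac{1}{2}\right) 129 = - \frac{129}{2} \approx -64.5$)
$Y{\left(P,O \right)} = 2 - \frac{1}{15 + O}$ ($Y{\left(P,O \right)} = 2 - \frac{1}{O + 15} = 2 - \frac{1}{15 + O}$)
$\frac{1}{Y{\left(X,-153 \right)} + 4357} = \frac{1}{\frac{29 + 2 \left(-153\right)}{15 - 153} + 4357} = \frac{1}{\frac{29 - 306}{-138} + 4357} = \frac{1}{\left(- \frac{1}{138}\right) \left(-277\right) + 4357} = \frac{1}{\frac{277}{138} + 4357} = \frac{1}{\frac{601543}{138}} = \frac{138}{601543}$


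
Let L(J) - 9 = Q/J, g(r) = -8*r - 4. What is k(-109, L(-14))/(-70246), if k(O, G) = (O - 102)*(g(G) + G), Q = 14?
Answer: -6330/35123 ≈ -0.18022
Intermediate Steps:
g(r) = -4 - 8*r
L(J) = 9 + 14/J
k(O, G) = (-102 + O)*(-4 - 7*G) (k(O, G) = (O - 102)*((-4 - 8*G) + G) = (-102 + O)*(-4 - 7*G))
k(-109, L(-14))/(-70246) = (408 - 4*(-109) + 714*(9 + 14/(-14)) - 7*(9 + 14/(-14))*(-109))/(-70246) = (408 + 436 + 714*(9 + 14*(-1/14)) - 7*(9 + 14*(-1/14))*(-109))*(-1/70246) = (408 + 436 + 714*(9 - 1) - 7*(9 - 1)*(-109))*(-1/70246) = (408 + 436 + 714*8 - 7*8*(-109))*(-1/70246) = (408 + 436 + 5712 + 6104)*(-1/70246) = 12660*(-1/70246) = -6330/35123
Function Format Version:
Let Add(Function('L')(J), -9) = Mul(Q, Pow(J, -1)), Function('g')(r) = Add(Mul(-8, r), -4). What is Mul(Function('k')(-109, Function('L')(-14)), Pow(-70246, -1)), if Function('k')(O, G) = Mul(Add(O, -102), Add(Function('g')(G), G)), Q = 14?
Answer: Rational(-6330, 35123) ≈ -0.18022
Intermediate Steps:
Function('g')(r) = Add(-4, Mul(-8, r))
Function('L')(J) = Add(9, Mul(14, Pow(J, -1)))
Function('k')(O, G) = Mul(Add(-102, O), Add(-4, Mul(-7, G))) (Function('k')(O, G) = Mul(Add(O, -102), Add(Add(-4, Mul(-8, G)), G)) = Mul(Add(-102, O), Add(-4, Mul(-7, G))))
Mul(Function('k')(-109, Function('L')(-14)), Pow(-70246, -1)) = Mul(Add(408, Mul(-4, -109), Mul(714, Add(9, Mul(14, Pow(-14, -1)))), Mul(-7, Add(9, Mul(14, Pow(-14, -1))), -109)), Pow(-70246, -1)) = Mul(Add(408, 436, Mul(714, Add(9, Mul(14, Rational(-1, 14)))), Mul(-7, Add(9, Mul(14, Rational(-1, 14))), -109)), Rational(-1, 70246)) = Mul(Add(408, 436, Mul(714, Add(9, -1)), Mul(-7, Add(9, -1), -109)), Rational(-1, 70246)) = Mul(Add(408, 436, Mul(714, 8), Mul(-7, 8, -109)), Rational(-1, 70246)) = Mul(Add(408, 436, 5712, 6104), Rational(-1, 70246)) = Mul(12660, Rational(-1, 70246)) = Rational(-6330, 35123)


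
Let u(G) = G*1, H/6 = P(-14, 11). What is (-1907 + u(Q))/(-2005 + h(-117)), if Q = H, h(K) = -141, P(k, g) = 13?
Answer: 1829/2146 ≈ 0.85228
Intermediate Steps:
H = 78 (H = 6*13 = 78)
Q = 78
u(G) = G
(-1907 + u(Q))/(-2005 + h(-117)) = (-1907 + 78)/(-2005 - 141) = -1829/(-2146) = -1829*(-1/2146) = 1829/2146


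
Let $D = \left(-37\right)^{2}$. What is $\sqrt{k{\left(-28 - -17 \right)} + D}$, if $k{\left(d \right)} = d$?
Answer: $\sqrt{1358} \approx 36.851$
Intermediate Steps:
$D = 1369$
$\sqrt{k{\left(-28 - -17 \right)} + D} = \sqrt{\left(-28 - -17\right) + 1369} = \sqrt{\left(-28 + 17\right) + 1369} = \sqrt{-11 + 1369} = \sqrt{1358}$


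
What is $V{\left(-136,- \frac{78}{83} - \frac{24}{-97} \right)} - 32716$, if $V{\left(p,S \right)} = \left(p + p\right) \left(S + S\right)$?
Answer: $- \frac{260364260}{8051} \approx -32339.0$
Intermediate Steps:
$V{\left(p,S \right)} = 4 S p$ ($V{\left(p,S \right)} = 2 p 2 S = 4 S p$)
$V{\left(-136,- \frac{78}{83} - \frac{24}{-97} \right)} - 32716 = 4 \left(- \frac{78}{83} - \frac{24}{-97}\right) \left(-136\right) - 32716 = 4 \left(\left(-78\right) \frac{1}{83} - - \frac{24}{97}\right) \left(-136\right) - 32716 = 4 \left(- \frac{78}{83} + \frac{24}{97}\right) \left(-136\right) - 32716 = 4 \left(- \frac{5574}{8051}\right) \left(-136\right) - 32716 = \frac{3032256}{8051} - 32716 = - \frac{260364260}{8051}$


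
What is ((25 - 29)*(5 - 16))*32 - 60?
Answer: 1348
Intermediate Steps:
((25 - 29)*(5 - 16))*32 - 60 = -4*(-11)*32 - 60 = 44*32 - 60 = 1408 - 60 = 1348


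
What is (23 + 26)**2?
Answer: 2401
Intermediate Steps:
(23 + 26)**2 = 49**2 = 2401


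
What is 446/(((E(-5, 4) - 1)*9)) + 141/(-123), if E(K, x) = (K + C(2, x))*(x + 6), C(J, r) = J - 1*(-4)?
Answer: 14479/3321 ≈ 4.3598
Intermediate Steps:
C(J, r) = 4 + J (C(J, r) = J + 4 = 4 + J)
E(K, x) = (6 + K)*(6 + x) (E(K, x) = (K + (4 + 2))*(x + 6) = (K + 6)*(6 + x) = (6 + K)*(6 + x))
446/(((E(-5, 4) - 1)*9)) + 141/(-123) = 446/((((36 + 6*(-5) + 6*4 - 5*4) - 1)*9)) + 141/(-123) = 446/((((36 - 30 + 24 - 20) - 1)*9)) + 141*(-1/123) = 446/(((10 - 1)*9)) - 47/41 = 446/((9*9)) - 47/41 = 446/81 - 47/41 = 14479/3321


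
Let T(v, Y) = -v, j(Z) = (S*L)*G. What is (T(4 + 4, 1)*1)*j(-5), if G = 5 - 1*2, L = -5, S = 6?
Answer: 720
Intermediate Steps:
G = 3 (G = 5 - 2 = 3)
j(Z) = -90 (j(Z) = (6*(-5))*3 = -30*3 = -90)
(T(4 + 4, 1)*1)*j(-5) = (-(4 + 4)*1)*(-90) = (-1*8*1)*(-90) = -8*1*(-90) = -8*(-90) = 720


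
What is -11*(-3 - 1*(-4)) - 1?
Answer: -12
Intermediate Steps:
-11*(-3 - 1*(-4)) - 1 = -11*(-3 + 4) - 1 = -11*1 - 1 = -11 - 1 = -12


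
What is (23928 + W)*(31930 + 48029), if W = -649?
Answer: 1861365561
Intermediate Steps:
(23928 + W)*(31930 + 48029) = (23928 - 649)*(31930 + 48029) = 23279*79959 = 1861365561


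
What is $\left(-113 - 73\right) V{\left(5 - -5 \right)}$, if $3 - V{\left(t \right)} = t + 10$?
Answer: $3162$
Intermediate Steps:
$V{\left(t \right)} = -7 - t$ ($V{\left(t \right)} = 3 - \left(t + 10\right) = 3 - \left(10 + t\right) = -7 - t$)
$\left(-113 - 73\right) V{\left(5 - -5 \right)} = \left(-113 - 73\right) \left(-7 - \left(5 - -5\right)\right) = - 186 \left(-7 - \left(5 + 5\right)\right) = - 186 \left(-7 - 10\right) = \left(-186\right) \left(-17\right) = 3162$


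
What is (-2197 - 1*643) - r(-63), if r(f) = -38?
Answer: -2802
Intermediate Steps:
(-2197 - 1*643) - r(-63) = (-2197 - 1*643) - 1*(-38) = (-2197 - 643) + 38 = -2840 + 38 = -2802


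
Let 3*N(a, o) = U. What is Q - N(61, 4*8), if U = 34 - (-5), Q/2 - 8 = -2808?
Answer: -5613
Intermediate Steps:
Q = -5600 (Q = 16 + 2*(-2808) = 16 - 5616 = -5600)
U = 39 (U = 34 - 1*(-5) = 34 + 5 = 39)
N(a, o) = 13 (N(a, o) = (⅓)*39 = 13)
Q - N(61, 4*8) = -5600 - 1*13 = -5600 - 13 = -5613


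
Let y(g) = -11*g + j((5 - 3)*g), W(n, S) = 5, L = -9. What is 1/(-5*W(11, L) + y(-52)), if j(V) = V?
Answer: 1/443 ≈ 0.0022573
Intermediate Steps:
y(g) = -9*g (y(g) = -11*g + (5 - 3)*g = -11*g + 2*g = -9*g)
1/(-5*W(11, L) + y(-52)) = 1/(-5*5 - 9*(-52)) = 1/(-25 + 468) = 1/443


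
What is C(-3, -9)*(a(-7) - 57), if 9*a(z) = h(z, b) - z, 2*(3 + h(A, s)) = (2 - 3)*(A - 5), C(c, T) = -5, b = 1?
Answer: 2515/9 ≈ 279.44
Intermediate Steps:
h(A, s) = -½ - A/2 (h(A, s) = -3 + ((2 - 3)*(A - 5))/2 = -3 + (-(-5 + A))/2 = -3 + (5 - A)/2 = -3 + (5/2 - A/2) = -½ - A/2)
a(z) = -1/18 - z/6 (a(z) = ((-½ - z/2) - z)/9 = (-½ - 3*z/2)/9 = -1/18 - z/6)
C(-3, -9)*(a(-7) - 57) = -5*((-1/18 - ⅙*(-7)) - 57) = -5*((-1/18 + 7/6) - 57) = -5*(10/9 - 57) = -5*(-503/9) = 2515/9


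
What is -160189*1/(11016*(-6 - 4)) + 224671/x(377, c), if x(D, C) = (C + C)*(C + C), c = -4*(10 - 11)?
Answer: 1547500591/440640 ≈ 3511.9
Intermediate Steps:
c = 4 (c = -4*(-1) = 4)
x(D, C) = 4*C**2 (x(D, C) = (2*C)*(2*C) = 4*C**2)
-160189*1/(11016*(-6 - 4)) + 224671/x(377, c) = -160189*1/(11016*(-6 - 4)) + 224671/((4*4**2)) = -160189/(-10*(-8)*(-1377)) + 224671/((4*16)) = -160189/(80*(-1377)) + 224671/64 = -160189/(-110160) + 224671*(1/64) = -160189*(-1/110160) + 224671/64 = 160189/110160 + 224671/64 = 1547500591/440640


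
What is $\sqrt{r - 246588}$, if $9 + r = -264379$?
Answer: $32 i \sqrt{499} \approx 714.83 i$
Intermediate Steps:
$r = -264388$ ($r = -9 - 264379 = -264388$)
$\sqrt{r - 246588} = \sqrt{-264388 - 246588} = \sqrt{-510976} = 32 i \sqrt{499}$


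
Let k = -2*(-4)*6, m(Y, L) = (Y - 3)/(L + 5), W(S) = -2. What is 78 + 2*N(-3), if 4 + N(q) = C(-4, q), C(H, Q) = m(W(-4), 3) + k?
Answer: 659/4 ≈ 164.75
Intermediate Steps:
m(Y, L) = (-3 + Y)/(5 + L)
k = 48 (k = 8*6 = 48)
C(H, Q) = 379/8 (C(H, Q) = (-3 - 2)/(5 + 3) + 48 = -5/8 + 48 = 379/8)
N(q) = 347/8 (N(q) = -4 + 379/8 = 347/8)
78 + 2*N(-3) = 78 + 2*(347/8) = 78 + 347/4 = 659/4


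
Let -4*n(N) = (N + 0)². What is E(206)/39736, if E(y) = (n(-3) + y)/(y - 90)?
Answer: 815/18437504 ≈ 4.4203e-5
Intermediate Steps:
n(N) = -N²/4 (n(N) = -(N + 0)²/4 = -N²/4)
E(y) = (-9/4 + y)/(-90 + y) (E(y) = (-¼*(-3)² + y)/(y - 90) = (-¼*9 + y)/(-90 + y) = (-9/4 + y)/(-90 + y))
E(206)/39736 = ((-9/4 + 206)/(-90 + 206))/39736 = ((815/4)/116)*(1/39736) = ((1/116)*(815/4))*(1/39736) = (815/464)*(1/39736) = 815/18437504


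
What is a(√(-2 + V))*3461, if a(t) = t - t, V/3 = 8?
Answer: 0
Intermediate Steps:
V = 24 (V = 3*8 = 24)
a(t) = 0
a(√(-2 + V))*3461 = 0*3461 = 0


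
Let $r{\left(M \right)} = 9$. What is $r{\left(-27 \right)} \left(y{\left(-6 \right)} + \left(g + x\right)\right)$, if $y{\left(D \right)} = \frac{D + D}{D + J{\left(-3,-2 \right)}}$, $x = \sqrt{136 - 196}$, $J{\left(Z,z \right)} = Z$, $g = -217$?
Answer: $-1941 + 18 i \sqrt{15} \approx -1941.0 + 69.714 i$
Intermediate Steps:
$x = 2 i \sqrt{15}$ ($x = \sqrt{-60} = 2 i \sqrt{15} \approx 7.746 i$)
$y{\left(D \right)} = \frac{2 D}{-3 + D}$ ($y{\left(D \right)} = \frac{D + D}{D - 3} = \frac{2 D}{-3 + D}$)
$r{\left(-27 \right)} \left(y{\left(-6 \right)} + \left(g + x\right)\right) = 9 \left(2 \left(-6\right) \frac{1}{-3 - 6} - \left(217 - 2 i \sqrt{15}\right)\right) = 9 \left(2 \left(-6\right) \frac{1}{-9} - \left(217 - 2 i \sqrt{15}\right)\right) = 9 \left(2 \left(-6\right) \left(- \frac{1}{9}\right) - \left(217 - 2 i \sqrt{15}\right)\right) = 9 \left(\frac{4}{3} - \left(217 - 2 i \sqrt{15}\right)\right) = 9 \left(- \frac{647}{3} + 2 i \sqrt{15}\right) = -1941 + 18 i \sqrt{15}$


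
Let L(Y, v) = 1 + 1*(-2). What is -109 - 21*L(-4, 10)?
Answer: -88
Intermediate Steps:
L(Y, v) = -1 (L(Y, v) = 1 - 2 = -1)
-109 - 21*L(-4, 10) = -109 - 21*(-1) = -109 + 21 = -88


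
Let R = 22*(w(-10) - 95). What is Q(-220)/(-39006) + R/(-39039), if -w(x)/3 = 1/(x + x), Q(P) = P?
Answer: 177061/2996370 ≈ 0.059092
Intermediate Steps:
w(x) = -3/(2*x) (w(x) = -3/(x + x) = -3*1/(2*x) = -3/(2*x))
R = -20867/10 (R = 22*(-3/2/(-10) - 95) = 22*(-3/2*(-⅒) - 95) = 22*(3/20 - 95) = 22*(-1897/20) = -20867/10 ≈ -2086.7)
Q(-220)/(-39006) + R/(-39039) = -220/(-39006) - 20867/10/(-39039) = -220*(-1/39006) - 20867/10*(-1/39039) = 10/1773 + 271/5070 = 177061/2996370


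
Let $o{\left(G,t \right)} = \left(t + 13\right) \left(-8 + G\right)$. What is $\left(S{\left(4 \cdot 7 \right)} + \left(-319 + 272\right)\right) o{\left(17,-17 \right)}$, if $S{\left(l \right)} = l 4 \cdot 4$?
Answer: $-14436$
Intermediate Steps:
$S{\left(l \right)} = 16 l$ ($S{\left(l \right)} = 4 l 4 = 16 l$)
$o{\left(G,t \right)} = \left(-8 + G\right) \left(13 + t\right)$ ($o{\left(G,t \right)} = \left(13 + t\right) \left(-8 + G\right) = \left(-8 + G\right) \left(13 + t\right)$)
$\left(S{\left(4 \cdot 7 \right)} + \left(-319 + 272\right)\right) o{\left(17,-17 \right)} = \left(16 \cdot 4 \cdot 7 + \left(-319 + 272\right)\right) \left(-104 - -136 + 13 \cdot 17 + 17 \left(-17\right)\right) = \left(16 \cdot 28 - 47\right) \left(-104 + 136 + 221 - 289\right) = \left(448 - 47\right) \left(-36\right) = 401 \left(-36\right) = -14436$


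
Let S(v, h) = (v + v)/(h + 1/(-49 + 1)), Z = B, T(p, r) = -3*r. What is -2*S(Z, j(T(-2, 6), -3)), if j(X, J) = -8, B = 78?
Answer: 14976/385 ≈ 38.899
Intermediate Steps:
Z = 78
S(v, h) = 2*v/(-1/48 + h) (S(v, h) = (2*v)/(h + 1/(-48)) = (2*v)/(h - 1/48) = (2*v)/(-1/48 + h) = 2*v/(-1/48 + h))
-2*S(Z, j(T(-2, 6), -3)) = -192*78/(-1 + 48*(-8)) = -192*78/(-1 - 384) = -192*78/(-385) = -192*78*(-1)/385 = -2*(-7488/385) = 14976/385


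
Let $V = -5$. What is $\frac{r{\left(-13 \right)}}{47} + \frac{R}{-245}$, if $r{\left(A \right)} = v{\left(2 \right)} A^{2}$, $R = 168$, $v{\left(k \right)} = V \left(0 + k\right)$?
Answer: $- \frac{60278}{1645} \approx -36.643$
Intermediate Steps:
$v{\left(k \right)} = - 5 k$ ($v{\left(k \right)} = - 5 \left(0 + k\right) = - 5 k$)
$r{\left(A \right)} = - 10 A^{2}$ ($r{\left(A \right)} = \left(-5\right) 2 A^{2} = - 10 A^{2}$)
$\frac{r{\left(-13 \right)}}{47} + \frac{R}{-245} = \frac{\left(-10\right) \left(-13\right)^{2}}{47} + \frac{168}{-245} = \left(-10\right) 169 \cdot \frac{1}{47} + 168 \left(- \frac{1}{245}\right) = \left(-1690\right) \frac{1}{47} - \frac{24}{35} = - \frac{1690}{47} - \frac{24}{35} = - \frac{60278}{1645}$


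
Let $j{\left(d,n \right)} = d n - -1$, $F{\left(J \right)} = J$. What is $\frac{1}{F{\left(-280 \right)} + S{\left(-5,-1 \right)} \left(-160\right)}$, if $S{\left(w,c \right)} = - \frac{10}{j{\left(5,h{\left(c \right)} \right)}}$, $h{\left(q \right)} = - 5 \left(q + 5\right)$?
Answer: $- \frac{99}{29320} \approx -0.0033765$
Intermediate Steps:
$h{\left(q \right)} = -25 - 5 q$ ($h{\left(q \right)} = - 5 \left(5 + q\right) = -25 - 5 q$)
$j{\left(d,n \right)} = 1 + d n$ ($j{\left(d,n \right)} = d n + 1 = 1 + d n$)
$S{\left(w,c \right)} = - \frac{10}{-124 - 25 c}$ ($S{\left(w,c \right)} = - \frac{10}{1 + 5 \left(-25 - 5 c\right)} = - \frac{10}{1 - \left(125 + 25 c\right)} = - \frac{10}{-124 - 25 c}$)
$\frac{1}{F{\left(-280 \right)} + S{\left(-5,-1 \right)} \left(-160\right)} = \frac{1}{-280 + \frac{10}{124 + 25 \left(-1\right)} \left(-160\right)} = \frac{1}{-280 + \frac{10}{124 - 25} \left(-160\right)} = \frac{1}{-280 + \frac{10}{99} \left(-160\right)} = \frac{1}{-280 - \frac{1600}{99}} = \frac{1}{- \frac{29320}{99}} = - \frac{99}{29320}$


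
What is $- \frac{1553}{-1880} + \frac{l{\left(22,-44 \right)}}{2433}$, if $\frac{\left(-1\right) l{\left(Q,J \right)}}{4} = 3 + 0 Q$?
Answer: $\frac{1251963}{1524680} \approx 0.82113$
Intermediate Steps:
$l{\left(Q,J \right)} = -12$ ($l{\left(Q,J \right)} = - 4 \left(3 + 0 Q\right) = - 4 \left(3 + 0\right) = \left(-4\right) 3 = -12$)
$- \frac{1553}{-1880} + \frac{l{\left(22,-44 \right)}}{2433} = - \frac{1553}{-1880} - \frac{12}{2433} = \left(-1553\right) \left(- \frac{1}{1880}\right) - \frac{4}{811} = \frac{1553}{1880} - \frac{4}{811} = \frac{1251963}{1524680}$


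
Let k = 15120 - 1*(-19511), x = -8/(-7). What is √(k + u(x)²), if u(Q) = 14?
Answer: √34827 ≈ 186.62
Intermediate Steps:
x = 8/7 (x = -8*(-⅐) = 8/7 ≈ 1.1429)
k = 34631 (k = 15120 + 19511 = 34631)
√(k + u(x)²) = √(34631 + 14²) = √(34631 + 196) = √34827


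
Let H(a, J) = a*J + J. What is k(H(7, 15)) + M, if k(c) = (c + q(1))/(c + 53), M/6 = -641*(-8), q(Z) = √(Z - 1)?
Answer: 5322984/173 ≈ 30769.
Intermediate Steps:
H(a, J) = J + J*a (H(a, J) = J*a + J = J + J*a)
q(Z) = √(-1 + Z)
M = 30768 (M = 6*(-641*(-8)) = 6*5128 = 30768)
k(c) = c/(53 + c) (k(c) = (c + √(-1 + 1))/(c + 53) = (c + √0)/(53 + c) = (c + 0)/(53 + c) = c/(53 + c))
k(H(7, 15)) + M = (15*(1 + 7))/(53 + 15*(1 + 7)) + 30768 = (15*8)/(53 + 15*8) + 30768 = 120/(53 + 120) + 30768 = 120/173 + 30768 = 5322984/173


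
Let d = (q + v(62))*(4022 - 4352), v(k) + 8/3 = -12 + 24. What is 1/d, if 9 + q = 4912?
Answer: -1/1621070 ≈ -6.1688e-7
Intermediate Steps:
v(k) = 28/3 (v(k) = -8/3 + (-12 + 24) = -8/3 + 12 = 28/3)
q = 4903 (q = -9 + 4912 = 4903)
d = -1621070 (d = (4903 + 28/3)*(4022 - 4352) = (14737/3)*(-330) = -1621070)
1/d = 1/(-1621070) = -1/1621070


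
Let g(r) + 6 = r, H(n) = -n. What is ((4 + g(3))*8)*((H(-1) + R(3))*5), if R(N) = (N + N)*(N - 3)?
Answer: 40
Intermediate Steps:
g(r) = -6 + r
R(N) = 2*N*(-3 + N) (R(N) = (2*N)*(-3 + N) = 2*N*(-3 + N))
((4 + g(3))*8)*((H(-1) + R(3))*5) = ((4 + (-6 + 3))*8)*((-1*(-1) + 2*3*(-3 + 3))*5) = ((4 - 3)*8)*((1 + 2*3*0)*5) = (1*8)*((1 + 0)*5) = 8*(1*5) = 8*5 = 40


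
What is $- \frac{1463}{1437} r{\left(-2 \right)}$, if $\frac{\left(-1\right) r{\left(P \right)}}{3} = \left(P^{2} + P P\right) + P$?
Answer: $\frac{8778}{479} \approx 18.326$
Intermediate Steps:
$r{\left(P \right)} = - 6 P^{2} - 3 P$ ($r{\left(P \right)} = - 3 \left(\left(P^{2} + P P\right) + P\right) = - 3 \left(\left(P^{2} + P^{2}\right) + P\right) = - 3 \left(2 P^{2} + P\right) = - 3 \left(P + 2 P^{2}\right) = - 6 P^{2} - 3 P$)
$- \frac{1463}{1437} r{\left(-2 \right)} = - \frac{1463}{1437} \left(\left(-3\right) \left(-2\right) \left(1 + 2 \left(-2\right)\right)\right) = \left(-1463\right) \frac{1}{1437} \left(\left(-3\right) \left(-2\right) \left(1 - 4\right)\right) = - \frac{1463 \left(\left(-3\right) \left(-2\right) \left(-3\right)\right)}{1437} = \left(- \frac{1463}{1437}\right) \left(-18\right) = \frac{8778}{479}$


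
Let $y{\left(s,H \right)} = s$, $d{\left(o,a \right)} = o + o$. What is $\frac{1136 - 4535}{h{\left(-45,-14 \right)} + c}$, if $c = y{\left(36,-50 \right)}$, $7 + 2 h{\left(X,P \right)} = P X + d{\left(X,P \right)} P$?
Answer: $- \frac{6798}{1955} \approx -3.4772$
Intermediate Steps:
$d{\left(o,a \right)} = 2 o$
$h{\left(X,P \right)} = - \frac{7}{2} + \frac{3 P X}{2}$ ($h{\left(X,P \right)} = - \frac{7}{2} + \frac{P X + 2 X P}{2} = - \frac{7}{2} + \frac{P X + 2 P X}{2} = - \frac{7}{2} + \frac{3 P X}{2}$)
$c = 36$
$\frac{1136 - 4535}{h{\left(-45,-14 \right)} + c} = \frac{1136 - 4535}{\left(- \frac{7}{2} + \frac{3}{2} \left(-14\right) \left(-45\right)\right) + 36} = - \frac{3399}{\left(- \frac{7}{2} + 945\right) + 36} = - \frac{3399}{\frac{1883}{2} + 36} = - \frac{3399}{\frac{1955}{2}} = \left(-3399\right) \frac{2}{1955} = - \frac{6798}{1955}$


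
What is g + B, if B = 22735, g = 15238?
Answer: 37973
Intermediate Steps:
g + B = 15238 + 22735 = 37973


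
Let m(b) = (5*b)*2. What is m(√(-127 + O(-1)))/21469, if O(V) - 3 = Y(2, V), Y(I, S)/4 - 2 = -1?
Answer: 20*I*√30/21469 ≈ 0.0051024*I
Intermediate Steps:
Y(I, S) = 4 (Y(I, S) = 8 + 4*(-1) = 8 - 4 = 4)
O(V) = 7 (O(V) = 3 + 4 = 7)
m(b) = 10*b
m(√(-127 + O(-1)))/21469 = (10*√(-127 + 7))/21469 = (10*√(-120))*(1/21469) = (10*(2*I*√30))*(1/21469) = (20*I*√30)*(1/21469) = 20*I*√30/21469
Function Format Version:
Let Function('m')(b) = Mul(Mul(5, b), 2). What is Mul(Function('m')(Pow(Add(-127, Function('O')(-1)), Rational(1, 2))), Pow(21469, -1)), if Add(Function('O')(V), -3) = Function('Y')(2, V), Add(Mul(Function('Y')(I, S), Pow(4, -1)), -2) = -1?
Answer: Mul(Rational(20, 21469), I, Pow(30, Rational(1, 2))) ≈ Mul(0.0051024, I)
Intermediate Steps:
Function('Y')(I, S) = 4 (Function('Y')(I, S) = Add(8, Mul(4, -1)) = Add(8, -4) = 4)
Function('O')(V) = 7 (Function('O')(V) = Add(3, 4) = 7)
Function('m')(b) = Mul(10, b)
Mul(Function('m')(Pow(Add(-127, Function('O')(-1)), Rational(1, 2))), Pow(21469, -1)) = Mul(Mul(10, Pow(Add(-127, 7), Rational(1, 2))), Pow(21469, -1)) = Mul(Mul(10, Pow(-120, Rational(1, 2))), Rational(1, 21469)) = Mul(Mul(10, Mul(2, I, Pow(30, Rational(1, 2)))), Rational(1, 21469)) = Mul(Mul(20, I, Pow(30, Rational(1, 2))), Rational(1, 21469)) = Mul(Rational(20, 21469), I, Pow(30, Rational(1, 2)))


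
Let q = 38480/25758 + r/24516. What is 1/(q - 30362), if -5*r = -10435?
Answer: -11694132/355038770365 ≈ -3.2938e-5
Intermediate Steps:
r = 2087 (r = -⅕*(-10435) = 2087)
q = 18465419/11694132 (q = 38480/25758 + 2087/24516 = 38480*(1/25758) + 2087*(1/24516) = 19240/12879 + 2087/24516 = 18465419/11694132 ≈ 1.5790)
1/(q - 30362) = 1/(18465419/11694132 - 30362) = 1/(-355038770365/11694132) = -11694132/355038770365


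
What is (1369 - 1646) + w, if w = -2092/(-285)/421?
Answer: -33233753/119985 ≈ -276.98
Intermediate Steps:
w = 2092/119985 (w = -2092*(-1/285)*(1/421) = (2092/285)*(1/421) = 2092/119985 ≈ 0.017436)
(1369 - 1646) + w = (1369 - 1646) + 2092/119985 = -277 + 2092/119985 = -33233753/119985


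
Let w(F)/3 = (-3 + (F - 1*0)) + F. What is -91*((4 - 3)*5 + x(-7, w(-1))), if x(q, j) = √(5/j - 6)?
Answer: -455 - 91*I*√57/3 ≈ -455.0 - 229.01*I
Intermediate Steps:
w(F) = -9 + 6*F (w(F) = 3*((-3 + (F - 1*0)) + F) = 3*((-3 + (F + 0)) + F) = 3*((-3 + F) + F) = 3*(-3 + 2*F) = -9 + 6*F)
x(q, j) = √(-6 + 5/j)
-91*((4 - 3)*5 + x(-7, w(-1))) = -91*((4 - 3)*5 + √(-6 + 5/(-9 + 6*(-1)))) = -91*(1*5 + √(-6 + 5/(-9 - 6))) = -91*(5 + √(-6 + 5/(-15))) = -91*(5 + √(-6 + 5*(-1/15))) = -91*(5 + √(-6 - ⅓)) = -91*(5 + √(-19/3)) = -91*(5 + I*√57/3) = -455 - 91*I*√57/3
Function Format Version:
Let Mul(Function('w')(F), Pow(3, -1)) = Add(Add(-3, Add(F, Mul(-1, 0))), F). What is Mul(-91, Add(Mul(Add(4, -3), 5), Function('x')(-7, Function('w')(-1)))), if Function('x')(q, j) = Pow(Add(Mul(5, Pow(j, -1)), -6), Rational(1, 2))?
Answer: Add(-455, Mul(Rational(-91, 3), I, Pow(57, Rational(1, 2)))) ≈ Add(-455.00, Mul(-229.01, I))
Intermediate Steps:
Function('w')(F) = Add(-9, Mul(6, F)) (Function('w')(F) = Mul(3, Add(Add(-3, Add(F, Mul(-1, 0))), F)) = Mul(3, Add(Add(-3, Add(F, 0)), F)) = Mul(3, Add(Add(-3, F), F)) = Mul(3, Add(-3, Mul(2, F))) = Add(-9, Mul(6, F)))
Function('x')(q, j) = Pow(Add(-6, Mul(5, Pow(j, -1))), Rational(1, 2))
Mul(-91, Add(Mul(Add(4, -3), 5), Function('x')(-7, Function('w')(-1)))) = Mul(-91, Add(Mul(Add(4, -3), 5), Pow(Add(-6, Mul(5, Pow(Add(-9, Mul(6, -1)), -1))), Rational(1, 2)))) = Mul(-91, Add(Mul(1, 5), Pow(Add(-6, Mul(5, Pow(Add(-9, -6), -1))), Rational(1, 2)))) = Mul(-91, Add(5, Pow(Add(-6, Mul(5, Pow(-15, -1))), Rational(1, 2)))) = Mul(-91, Add(5, Pow(Add(-6, Mul(5, Rational(-1, 15))), Rational(1, 2)))) = Mul(-91, Add(5, Pow(Add(-6, Rational(-1, 3)), Rational(1, 2)))) = Mul(-91, Add(5, Pow(Rational(-19, 3), Rational(1, 2)))) = Mul(-91, Add(5, Mul(Rational(1, 3), I, Pow(57, Rational(1, 2))))) = Add(-455, Mul(Rational(-91, 3), I, Pow(57, Rational(1, 2))))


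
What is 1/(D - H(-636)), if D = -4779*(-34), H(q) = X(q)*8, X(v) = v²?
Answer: -1/3073482 ≈ -3.2536e-7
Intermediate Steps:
H(q) = 8*q² (H(q) = q²*8 = 8*q²)
D = 162486
1/(D - H(-636)) = 1/(162486 - 8*(-636)²) = 1/(162486 - 8*404496) = 1/(162486 - 1*3235968) = 1/(162486 - 3235968) = 1/(-3073482) = -1/3073482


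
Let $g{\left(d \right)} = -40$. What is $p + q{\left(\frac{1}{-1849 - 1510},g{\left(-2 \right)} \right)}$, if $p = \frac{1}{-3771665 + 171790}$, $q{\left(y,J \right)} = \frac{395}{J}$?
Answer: $- \frac{284390133}{28799000} \approx -9.875$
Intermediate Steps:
$p = - \frac{1}{3599875}$ ($p = \frac{1}{-3599875} = - \frac{1}{3599875} \approx -2.7779 \cdot 10^{-7}$)
$p + q{\left(\frac{1}{-1849 - 1510},g{\left(-2 \right)} \right)} = - \frac{1}{3599875} + \frac{395}{-40} = - \frac{1}{3599875} + 395 \left(- \frac{1}{40}\right) = - \frac{1}{3599875} - \frac{79}{8} = - \frac{284390133}{28799000}$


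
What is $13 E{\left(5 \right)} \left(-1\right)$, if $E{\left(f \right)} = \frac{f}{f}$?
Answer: $-13$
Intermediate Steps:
$E{\left(f \right)} = 1$
$13 E{\left(5 \right)} \left(-1\right) = 13 \cdot 1 \left(-1\right) = 13 \left(-1\right) = -13$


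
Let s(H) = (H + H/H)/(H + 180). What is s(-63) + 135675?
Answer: 15873913/117 ≈ 1.3567e+5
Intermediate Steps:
s(H) = (1 + H)/(180 + H) (s(H) = (H + 1)/(180 + H) = (1 + H)/(180 + H))
s(-63) + 135675 = (1 - 63)/(180 - 63) + 135675 = -62/117 + 135675 = 15873913/117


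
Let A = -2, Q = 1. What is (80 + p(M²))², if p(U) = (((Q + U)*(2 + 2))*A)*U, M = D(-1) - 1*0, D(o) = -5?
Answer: 26214400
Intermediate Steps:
M = -5 (M = -5 - 1*0 = -5 + 0 = -5)
p(U) = U*(-8 - 8*U) (p(U) = (((1 + U)*(2 + 2))*(-2))*U = (((1 + U)*4)*(-2))*U = ((4 + 4*U)*(-2))*U = (-8 - 8*U)*U = U*(-8 - 8*U))
(80 + p(M²))² = (80 - 8*(-5)²*(1 + (-5)²))² = (80 - 8*25*(1 + 25))² = (80 - 8*25*26)² = (80 - 5200)² = (-5120)² = 26214400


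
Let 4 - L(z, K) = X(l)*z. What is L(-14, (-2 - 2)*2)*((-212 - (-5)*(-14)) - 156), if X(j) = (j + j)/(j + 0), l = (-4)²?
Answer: -14016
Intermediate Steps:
l = 16
X(j) = 2 (X(j) = (2*j)/j = 2)
L(z, K) = 4 - 2*z
L(-14, (-2 - 2)*2)*((-212 - (-5)*(-14)) - 156) = (4 - 2*(-14))*((-212 - (-5)*(-14)) - 156) = (4 + 28)*((-212 - 1*70) - 156) = 32*((-212 - 70) - 156) = 32*(-282 - 156) = 32*(-438) = -14016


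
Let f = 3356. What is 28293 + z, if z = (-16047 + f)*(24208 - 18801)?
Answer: -68591944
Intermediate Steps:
z = -68620237 (z = (-16047 + 3356)*(24208 - 18801) = -12691*5407 = -68620237)
28293 + z = 28293 - 68620237 = -68591944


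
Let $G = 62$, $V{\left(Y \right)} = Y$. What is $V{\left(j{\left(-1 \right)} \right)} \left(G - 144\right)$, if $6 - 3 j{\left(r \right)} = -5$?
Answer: $- \frac{902}{3} \approx -300.67$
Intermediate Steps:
$j{\left(r \right)} = \frac{11}{3}$ ($j{\left(r \right)} = 2 - - \frac{5}{3} = 2 + \frac{5}{3} = \frac{11}{3}$)
$V{\left(j{\left(-1 \right)} \right)} \left(G - 144\right) = \frac{11 \left(62 - 144\right)}{3} = \frac{11}{3} \left(-82\right) = - \frac{902}{3}$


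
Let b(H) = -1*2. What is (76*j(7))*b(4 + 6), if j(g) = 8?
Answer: -1216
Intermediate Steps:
b(H) = -2
(76*j(7))*b(4 + 6) = (76*8)*(-2) = 608*(-2) = -1216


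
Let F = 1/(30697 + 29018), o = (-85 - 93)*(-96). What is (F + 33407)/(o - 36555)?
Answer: -1994899006/1162471905 ≈ -1.7161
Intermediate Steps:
o = 17088 (o = -178*(-96) = 17088)
F = 1/59715 ≈ 1.6746e-5
(F + 33407)/(o - 36555) = (1/59715 + 33407)/(17088 - 36555) = (1994899006/59715)/(-19467) = (1994899006/59715)*(-1/19467) = -1994899006/1162471905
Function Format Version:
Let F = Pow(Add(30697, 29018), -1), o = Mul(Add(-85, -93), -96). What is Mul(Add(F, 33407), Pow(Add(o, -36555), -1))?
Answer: Rational(-1994899006, 1162471905) ≈ -1.7161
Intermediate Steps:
o = 17088 (o = Mul(-178, -96) = 17088)
F = Rational(1, 59715) (F = Pow(59715, -1) = Rational(1, 59715) ≈ 1.6746e-5)
Mul(Add(F, 33407), Pow(Add(o, -36555), -1)) = Mul(Add(Rational(1, 59715), 33407), Pow(Add(17088, -36555), -1)) = Mul(Rational(1994899006, 59715), Pow(-19467, -1)) = Mul(Rational(1994899006, 59715), Rational(-1, 19467)) = Rational(-1994899006, 1162471905)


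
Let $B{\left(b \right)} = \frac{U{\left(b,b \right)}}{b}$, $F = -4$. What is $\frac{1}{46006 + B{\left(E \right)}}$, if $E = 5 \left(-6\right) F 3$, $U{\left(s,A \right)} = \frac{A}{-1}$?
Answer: $\frac{1}{46005} \approx 2.1737 \cdot 10^{-5}$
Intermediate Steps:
$U{\left(s,A \right)} = - A$ ($U{\left(s,A \right)} = A \left(-1\right) = - A$)
$E = 360$ ($E = 5 \left(-6\right) \left(\left(-4\right) 3\right) = \left(-30\right) \left(-12\right) = 360$)
$B{\left(b \right)} = -1$ ($B{\left(b \right)} = \frac{\left(-1\right) b}{b} = -1$)
$\frac{1}{46006 + B{\left(E \right)}} = \frac{1}{46006 - 1} = \frac{1}{46005}$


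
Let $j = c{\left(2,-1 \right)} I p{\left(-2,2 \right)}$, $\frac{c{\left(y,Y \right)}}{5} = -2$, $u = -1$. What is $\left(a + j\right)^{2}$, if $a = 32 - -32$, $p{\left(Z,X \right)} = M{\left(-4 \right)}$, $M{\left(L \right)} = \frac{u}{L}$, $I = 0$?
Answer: $4096$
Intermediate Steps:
$c{\left(y,Y \right)} = -10$ ($c{\left(y,Y \right)} = 5 \left(-2\right) = -10$)
$M{\left(L \right)} = - \frac{1}{L}$
$p{\left(Z,X \right)} = \frac{1}{4}$ ($p{\left(Z,X \right)} = - \frac{1}{-4} = \left(-1\right) \left(- \frac{1}{4}\right) = \frac{1}{4}$)
$j = 0$ ($j = \left(-10\right) 0 \cdot \frac{1}{4} = 0 \cdot \frac{1}{4} = 0$)
$a = 64$ ($a = 32 + 32 = 64$)
$\left(a + j\right)^{2} = \left(64 + 0\right)^{2} = 64^{2} = 4096$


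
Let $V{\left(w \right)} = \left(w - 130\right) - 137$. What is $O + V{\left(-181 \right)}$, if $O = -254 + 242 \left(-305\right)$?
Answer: $-74512$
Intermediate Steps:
$V{\left(w \right)} = -267 + w$ ($V{\left(w \right)} = \left(-130 + w\right) - 137 = -267 + w$)
$O = -74064$ ($O = -254 - 73810 = -74064$)
$O + V{\left(-181 \right)} = -74064 - 448 = -74512$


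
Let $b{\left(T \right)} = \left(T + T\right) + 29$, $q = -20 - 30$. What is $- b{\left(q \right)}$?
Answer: $71$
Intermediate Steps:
$q = -50$ ($q = -20 - 30 = -50$)
$b{\left(T \right)} = 29 + 2 T$ ($b{\left(T \right)} = 2 T + 29 = 29 + 2 T$)
$- b{\left(q \right)} = - (29 + 2 \left(-50\right)) = - (29 - 100) = \left(-1\right) \left(-71\right) = 71$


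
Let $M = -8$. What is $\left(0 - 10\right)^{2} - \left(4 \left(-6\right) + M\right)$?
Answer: $132$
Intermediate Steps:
$\left(0 - 10\right)^{2} - \left(4 \left(-6\right) + M\right) = \left(0 - 10\right)^{2} - \left(4 \left(-6\right) - 8\right) = \left(-10\right)^{2} - \left(-24 - 8\right) = 100 - -32 = 100 + 32 = 132$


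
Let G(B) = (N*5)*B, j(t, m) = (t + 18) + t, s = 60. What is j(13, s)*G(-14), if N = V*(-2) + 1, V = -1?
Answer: -9240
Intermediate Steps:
j(t, m) = 18 + 2*t (j(t, m) = (18 + t) + t = 18 + 2*t)
N = 3 (N = -1*(-2) + 1 = 2 + 1 = 3)
G(B) = 15*B (G(B) = (3*5)*B = 15*B)
j(13, s)*G(-14) = (18 + 2*13)*(15*(-14)) = (18 + 26)*(-210) = 44*(-210) = -9240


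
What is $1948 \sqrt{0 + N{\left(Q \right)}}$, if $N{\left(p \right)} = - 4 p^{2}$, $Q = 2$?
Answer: $7792 i \approx 7792.0 i$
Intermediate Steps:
$1948 \sqrt{0 + N{\left(Q \right)}} = 1948 \sqrt{0 - 4 \cdot 2^{2}} = 1948 \sqrt{0 - 16} = 1948 \sqrt{-16} = 1948 \cdot 4 i = 7792 i$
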